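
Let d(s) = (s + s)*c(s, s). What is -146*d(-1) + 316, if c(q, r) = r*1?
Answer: 24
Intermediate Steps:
c(q, r) = r
d(s) = 2*s² (d(s) = (s + s)*s = (2*s)*s = 2*s²)
-146*d(-1) + 316 = -292*(-1)² + 316 = -292 + 316 = 24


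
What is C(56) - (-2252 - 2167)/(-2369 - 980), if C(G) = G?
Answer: 183125/3349 ≈ 54.680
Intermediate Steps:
C(56) - (-2252 - 2167)/(-2369 - 980) = 56 - (-2252 - 2167)/(-2369 - 980) = 56 - (-4419)/(-3349) = 56 - (-4419)*(-1)/3349 = 56 - 1*4419/3349 = 56 - 4419/3349 = 183125/3349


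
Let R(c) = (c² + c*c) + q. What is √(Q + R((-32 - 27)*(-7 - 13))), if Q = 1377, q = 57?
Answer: √2786234 ≈ 1669.2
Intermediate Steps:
R(c) = 57 + 2*c² (R(c) = (c² + c*c) + 57 = (c² + c²) + 57 = 2*c² + 57 = 57 + 2*c²)
√(Q + R((-32 - 27)*(-7 - 13))) = √(1377 + (57 + 2*((-32 - 27)*(-7 - 13))²)) = √(1377 + (57 + 2*(-59*(-20))²)) = √(1377 + (57 + 2*1180²)) = √(1377 + (57 + 2*1392400)) = √(1377 + (57 + 2784800)) = √(1377 + 2784857) = √2786234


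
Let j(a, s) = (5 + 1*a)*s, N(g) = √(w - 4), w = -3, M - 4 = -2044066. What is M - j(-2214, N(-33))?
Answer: -2044062 + 2209*I*√7 ≈ -2.0441e+6 + 5844.5*I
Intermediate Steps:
M = -2044062 (M = 4 - 2044066 = -2044062)
N(g) = I*√7 (N(g) = √(-3 - 4) = √(-7) = I*√7)
j(a, s) = s*(5 + a) (j(a, s) = (5 + a)*s = s*(5 + a))
M - j(-2214, N(-33)) = -2044062 - I*√7*(5 - 2214) = -2044062 - I*√7*(-2209) = -2044062 - (-2209)*I*√7 = -2044062 + 2209*I*√7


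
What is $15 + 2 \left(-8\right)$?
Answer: $-1$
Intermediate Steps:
$15 + 2 \left(-8\right) = 15 - 16 = -1$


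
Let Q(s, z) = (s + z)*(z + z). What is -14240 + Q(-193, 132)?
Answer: -30344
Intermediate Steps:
Q(s, z) = 2*z*(s + z) (Q(s, z) = (s + z)*(2*z) = 2*z*(s + z))
-14240 + Q(-193, 132) = -14240 + 2*132*(-193 + 132) = -14240 + 2*132*(-61) = -14240 - 16104 = -30344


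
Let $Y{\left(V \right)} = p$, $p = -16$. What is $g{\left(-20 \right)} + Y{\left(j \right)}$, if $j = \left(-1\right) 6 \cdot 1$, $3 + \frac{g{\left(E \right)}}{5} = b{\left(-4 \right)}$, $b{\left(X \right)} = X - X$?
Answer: $-31$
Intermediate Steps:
$b{\left(X \right)} = 0$
$g{\left(E \right)} = -15$ ($g{\left(E \right)} = -15 + 5 \cdot 0 = -15 + 0 = -15$)
$j = -6$ ($j = \left(-6\right) 1 = -6$)
$Y{\left(V \right)} = -16$
$g{\left(-20 \right)} + Y{\left(j \right)} = -15 - 16 = -31$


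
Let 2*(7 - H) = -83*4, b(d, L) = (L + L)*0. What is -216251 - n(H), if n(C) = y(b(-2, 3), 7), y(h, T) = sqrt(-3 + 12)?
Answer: -216254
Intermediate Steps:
b(d, L) = 0 (b(d, L) = (2*L)*0 = 0)
y(h, T) = 3 (y(h, T) = sqrt(9) = 3)
H = 173 (H = 7 - (-83)*4/2 = 7 - 1/2*(-332) = 7 + 166 = 173)
n(C) = 3
-216251 - n(H) = -216251 - 1*3 = -216251 - 3 = -216254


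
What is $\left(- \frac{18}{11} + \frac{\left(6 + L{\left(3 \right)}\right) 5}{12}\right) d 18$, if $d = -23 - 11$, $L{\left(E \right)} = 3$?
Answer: $- \frac{14229}{11} \approx -1293.5$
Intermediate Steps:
$d = -34$ ($d = -23 - 11 = -34$)
$\left(- \frac{18}{11} + \frac{\left(6 + L{\left(3 \right)}\right) 5}{12}\right) d 18 = \left(- \frac{18}{11} + \frac{\left(6 + 3\right) 5}{12}\right) \left(-34\right) 18 = \left(\left(-18\right) \frac{1}{11} + 9 \cdot 5 \cdot \frac{1}{12}\right) \left(-34\right) 18 = \left(- \frac{18}{11} + 45 \cdot \frac{1}{12}\right) \left(-34\right) 18 = \left(- \frac{18}{11} + \frac{15}{4}\right) \left(-34\right) 18 = \frac{93}{44} \left(-34\right) 18 = \left(- \frac{1581}{22}\right) 18 = - \frac{14229}{11}$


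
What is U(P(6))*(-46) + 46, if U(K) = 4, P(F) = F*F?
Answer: -138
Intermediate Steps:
P(F) = F²
U(P(6))*(-46) + 46 = 4*(-46) + 46 = -184 + 46 = -138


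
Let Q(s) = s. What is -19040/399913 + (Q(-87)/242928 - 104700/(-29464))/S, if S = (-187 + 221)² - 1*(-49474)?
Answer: -287072956139675191/6038533614432335520 ≈ -0.047540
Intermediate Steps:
S = 50630 (S = 34² + 49474 = 1156 + 49474 = 50630)
-19040/399913 + (Q(-87)/242928 - 104700/(-29464))/S = -19040/399913 + (-87/242928 - 104700/(-29464))/50630 = -19040*1/399913 + (-87*1/242928 - 104700*(-1/29464))*(1/50630) = -19040/399913 + (-29/80976 + 26175/7366)*(1/50630) = -19040/399913 + (1059666593/298234608)*(1/50630) = -19040/399913 + 1059666593/15099618203040 = -287072956139675191/6038533614432335520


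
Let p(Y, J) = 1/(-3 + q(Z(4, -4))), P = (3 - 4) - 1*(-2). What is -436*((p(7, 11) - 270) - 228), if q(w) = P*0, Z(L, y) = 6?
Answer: 651820/3 ≈ 2.1727e+5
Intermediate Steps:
P = 1 (P = -1 + 2 = 1)
q(w) = 0 (q(w) = 1*0 = 0)
p(Y, J) = -⅓ (p(Y, J) = 1/(-3 + 0) = 1/(-3) = -⅓)
-436*((p(7, 11) - 270) - 228) = -436*((-⅓ - 270) - 228) = -436*(-811/3 - 228) = -436*(-1495/3) = 651820/3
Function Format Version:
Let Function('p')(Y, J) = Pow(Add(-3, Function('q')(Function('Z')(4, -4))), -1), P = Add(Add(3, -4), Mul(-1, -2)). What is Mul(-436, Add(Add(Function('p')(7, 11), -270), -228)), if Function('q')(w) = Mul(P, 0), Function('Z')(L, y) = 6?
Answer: Rational(651820, 3) ≈ 2.1727e+5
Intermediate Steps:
P = 1 (P = Add(-1, 2) = 1)
Function('q')(w) = 0 (Function('q')(w) = Mul(1, 0) = 0)
Function('p')(Y, J) = Rational(-1, 3) (Function('p')(Y, J) = Pow(Add(-3, 0), -1) = Pow(-3, -1) = Rational(-1, 3))
Mul(-436, Add(Add(Function('p')(7, 11), -270), -228)) = Mul(-436, Add(Add(Rational(-1, 3), -270), -228)) = Mul(-436, Add(Rational(-811, 3), -228)) = Mul(-436, Rational(-1495, 3)) = Rational(651820, 3)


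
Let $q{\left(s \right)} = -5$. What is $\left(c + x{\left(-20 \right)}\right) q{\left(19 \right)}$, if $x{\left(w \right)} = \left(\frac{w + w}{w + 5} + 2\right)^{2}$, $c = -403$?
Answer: $\frac{17155}{9} \approx 1906.1$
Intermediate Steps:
$x{\left(w \right)} = \left(2 + \frac{2 w}{5 + w}\right)^{2}$ ($x{\left(w \right)} = \left(\frac{2 w}{5 + w} + 2\right)^{2} = \left(2 + \frac{2 w}{5 + w}\right)^{2}$)
$\left(c + x{\left(-20 \right)}\right) q{\left(19 \right)} = \left(-403 + \frac{4 \left(5 + 2 \left(-20\right)\right)^{2}}{\left(5 - 20\right)^{2}}\right) \left(-5\right) = \left(-403 + \frac{4 \left(5 - 40\right)^{2}}{225}\right) \left(-5\right) = \left(-403 + 4 \cdot \frac{1}{225} \left(-35\right)^{2}\right) \left(-5\right) = \left(-403 + 4 \cdot \frac{1}{225} \cdot 1225\right) \left(-5\right) = \left(-403 + \frac{196}{9}\right) \left(-5\right) = \left(- \frac{3431}{9}\right) \left(-5\right) = \frac{17155}{9}$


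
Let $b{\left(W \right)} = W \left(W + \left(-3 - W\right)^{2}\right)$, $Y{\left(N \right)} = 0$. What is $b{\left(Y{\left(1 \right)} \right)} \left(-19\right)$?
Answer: $0$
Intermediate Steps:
$b{\left(Y{\left(1 \right)} \right)} \left(-19\right) = 0 \left(0 + \left(3 + 0\right)^{2}\right) \left(-19\right) = 0 \left(0 + 3^{2}\right) \left(-19\right) = 0 \left(0 + 9\right) \left(-19\right) = 0 \cdot 9 \left(-19\right) = 0 \left(-19\right) = 0$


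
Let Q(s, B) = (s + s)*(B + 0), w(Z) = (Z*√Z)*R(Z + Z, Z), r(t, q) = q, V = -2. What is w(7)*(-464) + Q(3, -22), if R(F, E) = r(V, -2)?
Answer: -132 + 6496*√7 ≈ 17055.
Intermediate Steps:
R(F, E) = -2
w(Z) = -2*Z^(3/2) (w(Z) = (Z*√Z)*(-2) = Z^(3/2)*(-2) = -2*Z^(3/2))
Q(s, B) = 2*B*s (Q(s, B) = (2*s)*B = 2*B*s)
w(7)*(-464) + Q(3, -22) = -14*√7*(-464) + 2*(-22)*3 = -14*√7*(-464) - 132 = 6496*√7 - 132 = -132 + 6496*√7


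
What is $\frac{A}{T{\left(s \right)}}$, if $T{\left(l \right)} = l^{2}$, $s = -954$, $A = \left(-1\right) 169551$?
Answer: $- \frac{18839}{101124} \approx -0.1863$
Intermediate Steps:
$A = -169551$
$\frac{A}{T{\left(s \right)}} = - \frac{169551}{\left(-954\right)^{2}} = - \frac{169551}{910116} = \left(-169551\right) \frac{1}{910116} = - \frac{18839}{101124}$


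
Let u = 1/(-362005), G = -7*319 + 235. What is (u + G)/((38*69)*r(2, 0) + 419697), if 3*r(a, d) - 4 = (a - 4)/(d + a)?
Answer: -723285991/152881589595 ≈ -0.0047310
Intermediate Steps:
r(a, d) = 4/3 + (-4 + a)/(3*(a + d)) (r(a, d) = 4/3 + ((a - 4)/(d + a))/3 = 4/3 + ((-4 + a)/(a + d))/3 = 4/3 + (-4 + a)/(3*(a + d)))
G = -1998 (G = -2233 + 235 = -1998)
u = -1/362005 ≈ -2.7624e-6
(u + G)/((38*69)*r(2, 0) + 419697) = (-1/362005 - 1998)/((38*69)*((-4 + 4*0 + 5*2)/(3*(2 + 0))) + 419697) = -723285991/(362005*(2622*((⅓)*(-4 + 0 + 10)/2) + 419697)) = -723285991/(362005*(2622*((⅓)*(½)*6) + 419697)) = -723285991/(362005*(2622*1 + 419697)) = -723285991/(362005*(2622 + 419697)) = -723285991/362005/422319 = -723285991/362005*1/422319 = -723285991/152881589595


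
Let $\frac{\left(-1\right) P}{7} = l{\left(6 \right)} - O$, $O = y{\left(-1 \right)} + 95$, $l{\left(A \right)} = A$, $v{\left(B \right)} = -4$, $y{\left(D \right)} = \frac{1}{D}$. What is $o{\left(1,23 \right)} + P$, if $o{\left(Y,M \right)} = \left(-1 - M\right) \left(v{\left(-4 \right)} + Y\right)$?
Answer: $688$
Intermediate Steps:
$o{\left(Y,M \right)} = \left(-1 - M\right) \left(-4 + Y\right)$
$O = 94$ ($O = \frac{1}{-1} + 95 = -1 + 95 = 94$)
$P = 616$ ($P = - 7 \left(6 - 94\right) = \left(-7\right) \left(-88\right) = 616$)
$o{\left(1,23 \right)} + P = \left(4 - 1 + 4 \cdot 23 - 23 \cdot 1\right) + 616 = \left(4 - 1 + 92 - 23\right) + 616 = 72 + 616 = 688$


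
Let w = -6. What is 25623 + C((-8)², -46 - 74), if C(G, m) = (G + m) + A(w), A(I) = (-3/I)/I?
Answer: 306803/12 ≈ 25567.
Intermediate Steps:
A(I) = -3/I²
C(G, m) = -1/12 + G + m (C(G, m) = (G + m) - 3/(-6)² = (G + m) - 3*1/36 = (G + m) - 1/12 = -1/12 + G + m)
25623 + C((-8)², -46 - 74) = 25623 + (-1/12 + (-8)² + (-46 - 74)) = 25623 + (-1/12 + 64 - 120) = 25623 - 673/12 = 306803/12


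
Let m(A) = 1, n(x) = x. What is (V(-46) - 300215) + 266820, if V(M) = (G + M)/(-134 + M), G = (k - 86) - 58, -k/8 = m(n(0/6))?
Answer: -333939/10 ≈ -33394.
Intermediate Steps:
k = -8 (k = -8*1 = -8)
G = -152 (G = (-8 - 86) - 58 = -94 - 58 = -152)
V(M) = (-152 + M)/(-134 + M)
(V(-46) - 300215) + 266820 = ((-152 - 46)/(-134 - 46) - 300215) + 266820 = (-198/(-180) - 300215) + 266820 = (-1/180*(-198) - 300215) + 266820 = (11/10 - 300215) + 266820 = -3002139/10 + 266820 = -333939/10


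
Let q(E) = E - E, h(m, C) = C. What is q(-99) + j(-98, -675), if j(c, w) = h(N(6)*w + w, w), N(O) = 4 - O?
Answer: -675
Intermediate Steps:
q(E) = 0
j(c, w) = w
q(-99) + j(-98, -675) = 0 - 675 = -675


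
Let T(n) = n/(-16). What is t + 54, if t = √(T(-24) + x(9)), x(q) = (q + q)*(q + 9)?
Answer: 54 + √1302/2 ≈ 72.042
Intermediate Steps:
T(n) = -n/16 (T(n) = n*(-1/16) = -n/16)
x(q) = 2*q*(9 + q) (x(q) = (2*q)*(9 + q) = 2*q*(9 + q))
t = √1302/2 (t = √(-1/16*(-24) + 2*9*(9 + 9)) = √(3/2 + 2*9*18) = √(3/2 + 324) = √(651/2) = √1302/2 ≈ 18.042)
t + 54 = √1302/2 + 54 = 54 + √1302/2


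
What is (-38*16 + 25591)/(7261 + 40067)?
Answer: 24983/47328 ≈ 0.52787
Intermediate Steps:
(-38*16 + 25591)/(7261 + 40067) = (-608 + 25591)/47328 = 24983*(1/47328) = 24983/47328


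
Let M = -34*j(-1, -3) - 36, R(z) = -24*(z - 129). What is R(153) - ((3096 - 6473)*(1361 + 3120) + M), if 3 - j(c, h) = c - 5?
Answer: 15132103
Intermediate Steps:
R(z) = 3096 - 24*z (R(z) = -24*(-129 + z) = 3096 - 24*z)
j(c, h) = 8 - c (j(c, h) = 3 - (c - 5) = 3 - (-5 + c) = 3 + (5 - c) = 8 - c)
M = -342 (M = -34*(8 - 1*(-1)) - 36 = -34*(8 + 1) - 36 = -34*9 - 36 = -306 - 36 = -342)
R(153) - ((3096 - 6473)*(1361 + 3120) + M) = (3096 - 24*153) - ((3096 - 6473)*(1361 + 3120) - 342) = (3096 - 3672) - (-3377*4481 - 342) = -576 - (-15132337 - 342) = -576 - 1*(-15132679) = -576 + 15132679 = 15132103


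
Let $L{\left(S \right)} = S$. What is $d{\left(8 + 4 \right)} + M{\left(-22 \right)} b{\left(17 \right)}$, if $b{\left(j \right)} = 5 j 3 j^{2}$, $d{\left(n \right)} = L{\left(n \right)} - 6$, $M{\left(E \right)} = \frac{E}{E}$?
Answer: $73701$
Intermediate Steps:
$M{\left(E \right)} = 1$
$d{\left(n \right)} = -6 + n$ ($d{\left(n \right)} = n - 6 = -6 + n$)
$b{\left(j \right)} = 15 j^{3}$ ($b{\left(j \right)} = 15 j j^{2} = 15 j^{3}$)
$d{\left(8 + 4 \right)} + M{\left(-22 \right)} b{\left(17 \right)} = \left(-6 + \left(8 + 4\right)\right) + 1 \cdot 15 \cdot 17^{3} = \left(-6 + 12\right) + 1 \cdot 15 \cdot 4913 = 6 + 1 \cdot 73695 = 6 + 73695 = 73701$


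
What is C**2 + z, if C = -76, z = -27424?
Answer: -21648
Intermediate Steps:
C**2 + z = (-76)**2 - 27424 = 5776 - 27424 = -21648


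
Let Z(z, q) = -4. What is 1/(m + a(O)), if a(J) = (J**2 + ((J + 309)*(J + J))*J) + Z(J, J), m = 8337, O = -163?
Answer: 1/7793050 ≈ 1.2832e-7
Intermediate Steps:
a(J) = -4 + J**2 + 2*J**2*(309 + J) (a(J) = (J**2 + ((J + 309)*(J + J))*J) - 4 = (J**2 + ((309 + J)*(2*J))*J) - 4 = (J**2 + (2*J*(309 + J))*J) - 4 = (J**2 + 2*J**2*(309 + J)) - 4 = -4 + J**2 + 2*J**2*(309 + J))
1/(m + a(O)) = 1/(8337 + (-4 + 2*(-163)**3 + 619*(-163)**2)) = 1/(8337 + (-4 + 2*(-4330747) + 619*26569)) = 1/(8337 + (-4 - 8661494 + 16446211)) = 1/(8337 + 7784713) = 1/7793050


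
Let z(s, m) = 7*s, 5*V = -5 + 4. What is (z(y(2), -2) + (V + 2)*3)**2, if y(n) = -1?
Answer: 64/25 ≈ 2.5600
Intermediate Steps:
V = -1/5 (V = (-5 + 4)/5 = (1/5)*(-1) = -1/5 ≈ -0.20000)
(z(y(2), -2) + (V + 2)*3)**2 = (7*(-1) + (-1/5 + 2)*3)**2 = (-7 + (9/5)*3)**2 = (-7 + 27/5)**2 = (-8/5)**2 = 64/25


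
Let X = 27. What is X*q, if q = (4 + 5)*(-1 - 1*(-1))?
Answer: 0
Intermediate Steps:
q = 0 (q = 9*(-1 + 1) = 9*0 = 0)
X*q = 27*0 = 0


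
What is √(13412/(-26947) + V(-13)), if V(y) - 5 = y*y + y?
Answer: √116547257085/26947 ≈ 12.669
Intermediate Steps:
V(y) = 5 + y + y² (V(y) = 5 + (y*y + y) = 5 + (y² + y) = 5 + (y + y²) = 5 + y + y²)
√(13412/(-26947) + V(-13)) = √(13412/(-26947) + (5 - 13 + (-13)²)) = √(13412*(-1/26947) + (5 - 13 + 169)) = √(-13412/26947 + 161) = √(4325055/26947) = √116547257085/26947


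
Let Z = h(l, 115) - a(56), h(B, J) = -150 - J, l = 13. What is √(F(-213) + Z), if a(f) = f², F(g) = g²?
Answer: 4*√2623 ≈ 204.86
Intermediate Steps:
Z = -3401 (Z = (-150 - 1*115) - 1*56² = (-150 - 115) - 1*3136 = -265 - 3136 = -3401)
√(F(-213) + Z) = √((-213)² - 3401) = √(45369 - 3401) = √41968 = 4*√2623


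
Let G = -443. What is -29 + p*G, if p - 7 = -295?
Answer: 127555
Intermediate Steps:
p = -288 (p = 7 - 295 = -288)
-29 + p*G = -29 - 288*(-443) = -29 + 127584 = 127555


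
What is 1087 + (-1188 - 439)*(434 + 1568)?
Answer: -3256167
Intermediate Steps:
1087 + (-1188 - 439)*(434 + 1568) = 1087 - 1627*2002 = 1087 - 3257254 = -3256167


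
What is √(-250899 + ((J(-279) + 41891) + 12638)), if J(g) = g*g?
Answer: I*√118529 ≈ 344.28*I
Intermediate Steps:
J(g) = g²
√(-250899 + ((J(-279) + 41891) + 12638)) = √(-250899 + (((-279)² + 41891) + 12638)) = √(-250899 + ((77841 + 41891) + 12638)) = √(-250899 + (119732 + 12638)) = √(-250899 + 132370) = √(-118529) = I*√118529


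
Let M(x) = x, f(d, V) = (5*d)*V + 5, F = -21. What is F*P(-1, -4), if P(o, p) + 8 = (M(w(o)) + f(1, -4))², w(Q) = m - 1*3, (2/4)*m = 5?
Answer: -1176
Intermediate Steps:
m = 10 (m = 2*5 = 10)
f(d, V) = 5 + 5*V*d (f(d, V) = 5*V*d + 5 = 5 + 5*V*d)
w(Q) = 7 (w(Q) = 10 - 1*3 = 10 - 3 = 7)
P(o, p) = 56 (P(o, p) = -8 + (7 + (5 + 5*(-4)*1))² = -8 + (7 + (5 - 20))² = -8 + (7 - 15)² = -8 + (-8)² = -8 + 64 = 56)
F*P(-1, -4) = -21*56 = -1176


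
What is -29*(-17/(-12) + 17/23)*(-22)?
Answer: 189805/138 ≈ 1375.4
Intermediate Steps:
-29*(-17/(-12) + 17/23)*(-22) = -29*(-17*(-1/12) + 17*(1/23))*(-22) = -29*(17/12 + 17/23)*(-22) = -29*595/276*(-22) = -17255/276*(-22) = 189805/138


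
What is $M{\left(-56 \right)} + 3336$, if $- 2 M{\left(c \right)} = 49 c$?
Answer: $4708$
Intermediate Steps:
$M{\left(c \right)} = - \frac{49 c}{2}$
$M{\left(-56 \right)} + 3336 = \left(- \frac{49}{2}\right) \left(-56\right) + 3336 = 1372 + 3336 = 4708$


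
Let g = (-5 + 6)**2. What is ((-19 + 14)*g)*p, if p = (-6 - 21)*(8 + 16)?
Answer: 3240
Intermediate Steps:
p = -648 (p = -27*24 = -648)
g = 1 (g = 1**2 = 1)
((-19 + 14)*g)*p = ((-19 + 14)*1)*(-648) = -5*1*(-648) = -5*(-648) = 3240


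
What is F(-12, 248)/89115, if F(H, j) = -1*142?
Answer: -142/89115 ≈ -0.0015934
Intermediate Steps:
F(H, j) = -142
F(-12, 248)/89115 = -142/89115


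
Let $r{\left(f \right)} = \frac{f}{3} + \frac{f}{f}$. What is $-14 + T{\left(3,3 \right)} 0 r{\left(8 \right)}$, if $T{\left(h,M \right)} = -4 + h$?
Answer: $-14$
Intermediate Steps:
$r{\left(f \right)} = 1 + \frac{f}{3}$ ($r{\left(f \right)} = f \frac{1}{3} + 1 = \frac{f}{3} + 1 = 1 + \frac{f}{3}$)
$-14 + T{\left(3,3 \right)} 0 r{\left(8 \right)} = -14 + \left(-4 + 3\right) 0 \left(1 + \frac{1}{3} \cdot 8\right) = -14 + \left(-1\right) 0 \left(1 + \frac{8}{3}\right) = -14 + 0 \cdot \frac{11}{3} = -14 + 0 = -14$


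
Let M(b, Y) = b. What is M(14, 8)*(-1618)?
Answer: -22652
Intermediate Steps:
M(14, 8)*(-1618) = 14*(-1618) = -22652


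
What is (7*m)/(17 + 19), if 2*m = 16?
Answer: 14/9 ≈ 1.5556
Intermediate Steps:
m = 8 (m = (1/2)*16 = 8)
(7*m)/(17 + 19) = (7*8)/(17 + 19) = 56/36 = 56*(1/36) = 14/9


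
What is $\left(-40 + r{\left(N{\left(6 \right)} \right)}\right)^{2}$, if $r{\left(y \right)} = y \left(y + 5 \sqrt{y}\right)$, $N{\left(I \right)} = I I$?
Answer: $5456896$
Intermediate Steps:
$N{\left(I \right)} = I^{2}$
$\left(-40 + r{\left(N{\left(6 \right)} \right)}\right)^{2} = \left(-40 + \left(\left(6^{2}\right)^{2} + 5 \left(6^{2}\right)^{\frac{3}{2}}\right)\right)^{2} = \left(-40 + \left(36^{2} + 5 \cdot 36^{\frac{3}{2}}\right)\right)^{2} = \left(-40 + \left(1296 + 5 \cdot 216\right)\right)^{2} = \left(-40 + \left(1296 + 1080\right)\right)^{2} = \left(-40 + 2376\right)^{2} = 2336^{2} = 5456896$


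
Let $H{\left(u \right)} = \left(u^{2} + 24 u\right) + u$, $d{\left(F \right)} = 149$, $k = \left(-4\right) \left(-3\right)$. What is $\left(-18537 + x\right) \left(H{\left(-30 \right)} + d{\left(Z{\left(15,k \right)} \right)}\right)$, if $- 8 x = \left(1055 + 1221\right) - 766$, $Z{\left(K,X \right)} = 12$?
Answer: $- \frac{22395997}{4} \approx -5.599 \cdot 10^{6}$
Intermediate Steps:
$k = 12$
$H{\left(u \right)} = u^{2} + 25 u$
$x = - \frac{755}{4}$ ($x = - \frac{\left(1055 + 1221\right) - 766}{8} = - \frac{2276 - 766}{8} = \left(- \frac{1}{8}\right) 1510 = - \frac{755}{4} \approx -188.75$)
$\left(-18537 + x\right) \left(H{\left(-30 \right)} + d{\left(Z{\left(15,k \right)} \right)}\right) = \left(-18537 - \frac{755}{4}\right) \left(- 30 \left(25 - 30\right) + 149\right) = - \frac{74903 \left(\left(-30\right) \left(-5\right) + 149\right)}{4} = - \frac{74903 \left(150 + 149\right)}{4} = \left(- \frac{74903}{4}\right) 299 = - \frac{22395997}{4}$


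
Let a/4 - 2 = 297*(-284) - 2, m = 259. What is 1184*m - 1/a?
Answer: 103463281153/337392 ≈ 3.0666e+5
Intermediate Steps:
a = -337392 (a = 8 + 4*(297*(-284) - 2) = 8 + 4*(-84348 - 2) = 8 + 4*(-84350) = 8 - 337400 = -337392)
1184*m - 1/a = 1184*259 - 1/(-337392) = 306656 - 1*(-1/337392) = 306656 + 1/337392 = 103463281153/337392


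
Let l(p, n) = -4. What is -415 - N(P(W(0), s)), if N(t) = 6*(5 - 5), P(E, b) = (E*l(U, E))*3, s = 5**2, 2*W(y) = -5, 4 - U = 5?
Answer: -415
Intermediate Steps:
U = -1 (U = 4 - 1*5 = 4 - 5 = -1)
W(y) = -5/2 (W(y) = (1/2)*(-5) = -5/2)
s = 25
P(E, b) = -12*E (P(E, b) = (E*(-4))*3 = -4*E*3 = -12*E)
N(t) = 0 (N(t) = 6*0 = 0)
-415 - N(P(W(0), s)) = -415 - 1*0 = -415 + 0 = -415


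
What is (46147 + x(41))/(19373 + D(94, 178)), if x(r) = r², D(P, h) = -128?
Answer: 47828/19245 ≈ 2.4852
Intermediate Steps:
(46147 + x(41))/(19373 + D(94, 178)) = (46147 + 41²)/(19373 - 128) = (46147 + 1681)/19245 = 47828*(1/19245) = 47828/19245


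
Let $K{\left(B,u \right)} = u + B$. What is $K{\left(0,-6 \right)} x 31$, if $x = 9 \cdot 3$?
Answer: $-5022$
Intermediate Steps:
$K{\left(B,u \right)} = B + u$
$x = 27$
$K{\left(0,-6 \right)} x 31 = \left(0 - 6\right) 27 \cdot 31 = \left(-6\right) 27 \cdot 31 = \left(-162\right) 31 = -5022$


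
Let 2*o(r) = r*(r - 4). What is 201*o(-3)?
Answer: 4221/2 ≈ 2110.5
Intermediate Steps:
o(r) = r*(-4 + r)/2 (o(r) = (r*(r - 4))/2 = (r*(-4 + r))/2 = r*(-4 + r)/2)
201*o(-3) = 201*((½)*(-3)*(-4 - 3)) = 201*((½)*(-3)*(-7)) = 201*(21/2) = 4221/2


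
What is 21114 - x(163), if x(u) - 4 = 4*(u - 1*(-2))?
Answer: 20450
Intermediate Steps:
x(u) = 12 + 4*u (x(u) = 4 + 4*(u - 1*(-2)) = 4 + 4*(u + 2) = 4 + 4*(2 + u) = 4 + (8 + 4*u) = 12 + 4*u)
21114 - x(163) = 21114 - (12 + 4*163) = 21114 - (12 + 652) = 21114 - 1*664 = 21114 - 664 = 20450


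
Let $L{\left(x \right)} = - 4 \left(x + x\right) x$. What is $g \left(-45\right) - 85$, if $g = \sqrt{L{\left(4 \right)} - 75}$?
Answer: $-85 - 45 i \sqrt{203} \approx -85.0 - 641.15 i$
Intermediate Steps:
$L{\left(x \right)} = - 8 x^{2}$ ($L{\left(x \right)} = - 4 \cdot 2 x x = - 8 x x = - 8 x^{2}$)
$g = i \sqrt{203}$ ($g = \sqrt{- 8 \cdot 4^{2} - 75} = \sqrt{\left(-8\right) 16 - 75} = \sqrt{-128 - 75} = \sqrt{-203} = i \sqrt{203} \approx 14.248 i$)
$g \left(-45\right) - 85 = i \sqrt{203} \left(-45\right) - 85 = - 45 i \sqrt{203} - 85 = -85 - 45 i \sqrt{203}$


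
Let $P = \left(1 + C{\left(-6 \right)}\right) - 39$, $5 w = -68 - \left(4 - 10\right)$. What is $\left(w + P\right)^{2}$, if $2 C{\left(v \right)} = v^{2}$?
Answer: $\frac{26244}{25} \approx 1049.8$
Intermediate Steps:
$C{\left(v \right)} = \frac{v^{2}}{2}$
$w = - \frac{62}{5}$ ($w = \frac{-68 - \left(4 - 10\right)}{5} = \frac{-68 - -6}{5} = \frac{-68 + 6}{5} = \frac{1}{5} \left(-62\right) = - \frac{62}{5} \approx -12.4$)
$P = -20$ ($P = \left(1 + \frac{\left(-6\right)^{2}}{2}\right) - 39 = \left(1 + \frac{1}{2} \cdot 36\right) - 39 = \left(1 + 18\right) - 39 = 19 - 39 = -20$)
$\left(w + P\right)^{2} = \left(- \frac{62}{5} - 20\right)^{2} = \left(- \frac{162}{5}\right)^{2} = \frac{26244}{25}$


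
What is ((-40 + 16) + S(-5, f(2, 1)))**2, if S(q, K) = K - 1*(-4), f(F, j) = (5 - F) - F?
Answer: 361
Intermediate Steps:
f(F, j) = 5 - 2*F
S(q, K) = 4 + K (S(q, K) = K + 4 = 4 + K)
((-40 + 16) + S(-5, f(2, 1)))**2 = ((-40 + 16) + (4 + (5 - 2*2)))**2 = (-24 + (4 + (5 - 4)))**2 = (-24 + (4 + 1))**2 = (-24 + 5)**2 = (-19)**2 = 361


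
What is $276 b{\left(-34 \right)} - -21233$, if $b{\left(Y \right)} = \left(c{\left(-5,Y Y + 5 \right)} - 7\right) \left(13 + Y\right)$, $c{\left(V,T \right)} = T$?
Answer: $-6667351$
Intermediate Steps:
$b{\left(Y \right)} = \left(-2 + Y^{2}\right) \left(13 + Y\right)$ ($b{\left(Y \right)} = \left(\left(Y Y + 5\right) - 7\right) \left(13 + Y\right) = \left(\left(Y^{2} + 5\right) - 7\right) \left(13 + Y\right) = \left(\left(5 + Y^{2}\right) - 7\right) \left(13 + Y\right) = \left(-2 + Y^{2}\right) \left(13 + Y\right)$)
$276 b{\left(-34 \right)} - -21233 = 276 \left(-26 + \left(-34\right)^{3} - -68 + 13 \left(-34\right)^{2}\right) - -21233 = 276 \left(-26 - 39304 + 68 + 13 \cdot 1156\right) + 21233 = 276 \left(-26 - 39304 + 68 + 15028\right) + 21233 = 276 \left(-24234\right) + 21233 = -6688584 + 21233 = -6667351$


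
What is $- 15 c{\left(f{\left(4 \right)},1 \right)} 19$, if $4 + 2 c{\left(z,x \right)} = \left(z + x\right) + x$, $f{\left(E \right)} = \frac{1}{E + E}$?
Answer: $\frac{4275}{16} \approx 267.19$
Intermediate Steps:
$f{\left(E \right)} = \frac{1}{2 E}$
$c{\left(z,x \right)} = -2 + x + \frac{z}{2}$ ($c{\left(z,x \right)} = -2 + \frac{\left(z + x\right) + x}{2} = -2 + \frac{\left(x + z\right) + x}{2} = -2 + \frac{z + 2 x}{2} = -2 + \left(x + \frac{z}{2}\right) = -2 + x + \frac{z}{2}$)
$- 15 c{\left(f{\left(4 \right)},1 \right)} 19 = - 15 \left(-2 + 1 + \frac{\frac{1}{2} \cdot \frac{1}{4}}{2}\right) 19 = - 15 \left(-2 + 1 + \frac{1}{2} \cdot \frac{1}{8}\right) 19 = - 15 \left(-2 + 1 + \frac{1}{16}\right) 19 = \left(-15\right) \left(- \frac{15}{16}\right) 19 = \frac{225}{16} \cdot 19 = \frac{4275}{16}$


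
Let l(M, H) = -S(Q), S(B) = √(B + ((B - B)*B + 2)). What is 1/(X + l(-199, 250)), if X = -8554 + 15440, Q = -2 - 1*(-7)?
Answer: 6886/47416989 + √7/47416989 ≈ 0.00014528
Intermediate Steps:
Q = 5 (Q = -2 + 7 = 5)
X = 6886
S(B) = √(2 + B) (S(B) = √(B + (0*B + 2)) = √(B + (0 + 2)) = √(B + 2) = √(2 + B))
l(M, H) = -√7 (l(M, H) = -√(2 + 5) = -√7)
1/(X + l(-199, 250)) = 1/(6886 - √7)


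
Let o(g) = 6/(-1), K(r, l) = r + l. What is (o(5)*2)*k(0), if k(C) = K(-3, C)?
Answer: 36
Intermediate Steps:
K(r, l) = l + r
k(C) = -3 + C (k(C) = C - 3 = -3 + C)
o(g) = -6 (o(g) = 6*(-1) = -6)
(o(5)*2)*k(0) = (-6*2)*(-3 + 0) = -12*(-3) = 36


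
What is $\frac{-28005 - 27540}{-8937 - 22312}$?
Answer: $\frac{55545}{31249} \approx 1.7775$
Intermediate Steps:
$\frac{-28005 - 27540}{-8937 - 22312} = - \frac{55545}{-31249} = \left(-55545\right) \left(- \frac{1}{31249}\right) = \frac{55545}{31249}$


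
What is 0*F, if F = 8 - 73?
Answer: 0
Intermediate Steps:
F = -65
0*F = 0*(-65) = 0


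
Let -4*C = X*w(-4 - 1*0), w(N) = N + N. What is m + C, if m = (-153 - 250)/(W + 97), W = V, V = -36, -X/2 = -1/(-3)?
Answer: -1453/183 ≈ -7.9399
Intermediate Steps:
w(N) = 2*N
X = -2/3 (X = -(-2)/(-3) = -(-2)*(-1)/3 = -2*1/3 = -2/3 ≈ -0.66667)
W = -36
C = -4/3 (C = -(-1)*2*(-4 - 1*0)/6 = -(-1)*2*(-4 + 0)/6 = -(-1)*2*(-4)/6 = -(-1)*(-8)/6 = -1/4*16/3 = -4/3 ≈ -1.3333)
m = -403/61 (m = (-153 - 250)/(-36 + 97) = -403/61 ≈ -6.6066)
m + C = -403/61 - 4/3 = -1453/183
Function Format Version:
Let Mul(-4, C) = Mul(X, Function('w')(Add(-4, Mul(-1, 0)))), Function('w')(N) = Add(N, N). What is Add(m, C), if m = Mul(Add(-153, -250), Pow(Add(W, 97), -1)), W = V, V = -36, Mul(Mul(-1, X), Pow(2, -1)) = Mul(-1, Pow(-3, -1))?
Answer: Rational(-1453, 183) ≈ -7.9399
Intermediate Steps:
Function('w')(N) = Mul(2, N)
X = Rational(-2, 3) (X = Mul(-2, Mul(-1, Pow(-3, -1))) = Mul(-2, Mul(-1, Rational(-1, 3))) = Mul(-2, Rational(1, 3)) = Rational(-2, 3) ≈ -0.66667)
W = -36
C = Rational(-4, 3) (C = Mul(Rational(-1, 4), Mul(Rational(-2, 3), Mul(2, Add(-4, Mul(-1, 0))))) = Mul(Rational(-1, 4), Mul(Rational(-2, 3), Mul(2, Add(-4, 0)))) = Mul(Rational(-1, 4), Mul(Rational(-2, 3), Mul(2, -4))) = Mul(Rational(-1, 4), Mul(Rational(-2, 3), -8)) = Mul(Rational(-1, 4), Rational(16, 3)) = Rational(-4, 3) ≈ -1.3333)
m = Rational(-403, 61) (m = Mul(Add(-153, -250), Pow(Add(-36, 97), -1)) = Mul(-403, Pow(61, -1)) = Mul(-403, Rational(1, 61)) = Rational(-403, 61) ≈ -6.6066)
Add(m, C) = Add(Rational(-403, 61), Rational(-4, 3)) = Rational(-1453, 183)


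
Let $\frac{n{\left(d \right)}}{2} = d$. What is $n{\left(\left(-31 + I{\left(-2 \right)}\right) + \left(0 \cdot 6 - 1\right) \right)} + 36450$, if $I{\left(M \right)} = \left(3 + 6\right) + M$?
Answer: $36400$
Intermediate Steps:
$I{\left(M \right)} = 9 + M$
$n{\left(d \right)} = 2 d$
$n{\left(\left(-31 + I{\left(-2 \right)}\right) + \left(0 \cdot 6 - 1\right) \right)} + 36450 = 2 \left(\left(-31 + \left(9 - 2\right)\right) + \left(0 \cdot 6 - 1\right)\right) + 36450 = 2 \left(\left(-31 + 7\right) + \left(0 - 1\right)\right) + 36450 = 2 \left(-24 - 1\right) + 36450 = 2 \left(-25\right) + 36450 = -50 + 36450 = 36400$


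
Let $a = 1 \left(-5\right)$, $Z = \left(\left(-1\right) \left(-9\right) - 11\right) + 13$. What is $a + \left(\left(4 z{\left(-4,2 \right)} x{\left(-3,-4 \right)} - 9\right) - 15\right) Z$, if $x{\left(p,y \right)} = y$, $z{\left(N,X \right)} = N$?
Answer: $435$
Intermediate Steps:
$Z = 11$ ($Z = \left(9 - 11\right) + 13 = -2 + 13 = 11$)
$a = -5$
$a + \left(\left(4 z{\left(-4,2 \right)} x{\left(-3,-4 \right)} - 9\right) - 15\right) Z = -5 + \left(\left(4 \left(-4\right) \left(-4\right) - 9\right) - 15\right) 11 = -5 + \left(\left(\left(-16\right) \left(-4\right) - 9\right) - 15\right) 11 = -5 + \left(\left(64 - 9\right) - 15\right) 11 = -5 + \left(55 - 15\right) 11 = -5 + 40 \cdot 11 = -5 + 440 = 435$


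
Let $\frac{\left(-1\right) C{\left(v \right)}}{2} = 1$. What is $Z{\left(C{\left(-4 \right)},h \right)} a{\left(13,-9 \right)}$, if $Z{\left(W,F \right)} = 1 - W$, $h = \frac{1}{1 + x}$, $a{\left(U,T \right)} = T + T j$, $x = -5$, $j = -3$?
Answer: $54$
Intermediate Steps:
$a{\left(U,T \right)} = - 2 T$ ($a{\left(U,T \right)} = T + T \left(-3\right) = T - 3 T = - 2 T$)
$C{\left(v \right)} = -2$ ($C{\left(v \right)} = \left(-2\right) 1 = -2$)
$h = - \frac{1}{4}$ ($h = \frac{1}{1 - 5} = \frac{1}{-4} = - \frac{1}{4} \approx -0.25$)
$Z{\left(C{\left(-4 \right)},h \right)} a{\left(13,-9 \right)} = \left(1 - -2\right) \left(\left(-2\right) \left(-9\right)\right) = \left(1 + 2\right) 18 = 3 \cdot 18 = 54$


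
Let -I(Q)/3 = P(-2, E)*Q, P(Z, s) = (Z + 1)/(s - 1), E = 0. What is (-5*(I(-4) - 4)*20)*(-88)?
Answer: 70400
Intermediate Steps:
P(Z, s) = (1 + Z)/(-1 + s)
I(Q) = -3*Q (I(Q) = -3*(1 - 2)/(-1 + 0)*Q = -3*-1/(-1)*Q = -3*(-1*(-1))*Q = -3*Q)
(-5*(I(-4) - 4)*20)*(-88) = (-5*(-3*(-4) - 4)*20)*(-88) = (-5*(12 - 4)*20)*(-88) = (-5*8*20)*(-88) = -40*20*(-88) = -800*(-88) = 70400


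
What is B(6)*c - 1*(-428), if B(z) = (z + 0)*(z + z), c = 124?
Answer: 9356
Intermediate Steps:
B(z) = 2*z² (B(z) = z*(2*z) = 2*z²)
B(6)*c - 1*(-428) = (2*6²)*124 - 1*(-428) = (2*36)*124 + 428 = 72*124 + 428 = 8928 + 428 = 9356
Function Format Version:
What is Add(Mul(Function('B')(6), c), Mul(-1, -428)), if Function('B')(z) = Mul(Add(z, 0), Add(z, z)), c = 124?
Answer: 9356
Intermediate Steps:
Function('B')(z) = Mul(2, Pow(z, 2)) (Function('B')(z) = Mul(z, Mul(2, z)) = Mul(2, Pow(z, 2)))
Add(Mul(Function('B')(6), c), Mul(-1, -428)) = Add(Mul(Mul(2, Pow(6, 2)), 124), Mul(-1, -428)) = Add(Mul(Mul(2, 36), 124), 428) = Add(Mul(72, 124), 428) = Add(8928, 428) = 9356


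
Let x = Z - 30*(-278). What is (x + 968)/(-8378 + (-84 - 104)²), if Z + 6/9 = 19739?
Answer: 87139/80898 ≈ 1.0771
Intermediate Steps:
Z = 59215/3 (Z = -⅔ + 19739 = 59215/3 ≈ 19738.)
x = 84235/3 (x = 59215/3 - 30*(-278) = 59215/3 + 8340 = 84235/3 ≈ 28078.)
(x + 968)/(-8378 + (-84 - 104)²) = (84235/3 + 968)/(-8378 + (-84 - 104)²) = 87139/(3*(-8378 + (-188)²)) = 87139/(3*(-8378 + 35344)) = (87139/3)/26966 = (87139/3)*(1/26966) = 87139/80898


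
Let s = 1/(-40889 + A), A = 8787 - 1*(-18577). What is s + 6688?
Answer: 90455199/13525 ≈ 6688.0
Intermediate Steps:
A = 27364 (A = 8787 + 18577 = 27364)
s = -1/13525 (s = 1/(-40889 + 27364) = 1/(-13525) = -1/13525 ≈ -7.3937e-5)
s + 6688 = -1/13525 + 6688 = 90455199/13525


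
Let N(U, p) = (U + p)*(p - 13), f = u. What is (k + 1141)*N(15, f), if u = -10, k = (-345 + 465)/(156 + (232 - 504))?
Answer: -3801785/29 ≈ -1.3110e+5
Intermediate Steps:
k = -30/29 (k = 120/(156 - 272) = 120/(-116) = 120*(-1/116) = -30/29 ≈ -1.0345)
f = -10
N(U, p) = (-13 + p)*(U + p) (N(U, p) = (U + p)*(-13 + p) = (-13 + p)*(U + p))
(k + 1141)*N(15, f) = (-30/29 + 1141)*((-10)**2 - 13*15 - 13*(-10) + 15*(-10)) = 33059*(100 - 195 + 130 - 150)/29 = (33059/29)*(-115) = -3801785/29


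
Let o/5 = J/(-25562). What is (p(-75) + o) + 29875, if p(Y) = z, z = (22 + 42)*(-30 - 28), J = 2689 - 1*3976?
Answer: 668785041/25562 ≈ 26163.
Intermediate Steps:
J = -1287 (J = 2689 - 3976 = -1287)
o = 6435/25562 (o = 5*(-1287/(-25562)) = 5*(-1287*(-1/25562)) = 5*(1287/25562) = 6435/25562 ≈ 0.25174)
z = -3712 (z = 64*(-58) = -3712)
p(Y) = -3712
(p(-75) + o) + 29875 = (-3712 + 6435/25562) + 29875 = -94879709/25562 + 29875 = 668785041/25562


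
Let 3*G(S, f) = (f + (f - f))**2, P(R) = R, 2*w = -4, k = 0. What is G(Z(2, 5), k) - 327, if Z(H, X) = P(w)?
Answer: -327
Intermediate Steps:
w = -2 (w = (1/2)*(-4) = -2)
Z(H, X) = -2
G(S, f) = f**2/3 (G(S, f) = (f + (f - f))**2/3 = (f + 0)**2/3 = f**2/3)
G(Z(2, 5), k) - 327 = (1/3)*0**2 - 327 = (1/3)*0 - 327 = 0 - 327 = -327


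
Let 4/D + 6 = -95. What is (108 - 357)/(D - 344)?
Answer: 25149/34748 ≈ 0.72375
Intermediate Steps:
D = -4/101 (D = 4/(-6 - 95) = 4/(-101) = 4*(-1/101) = -4/101 ≈ -0.039604)
(108 - 357)/(D - 344) = (108 - 357)/(-4/101 - 344) = -249/(-34748/101) = -249*(-101/34748) = 25149/34748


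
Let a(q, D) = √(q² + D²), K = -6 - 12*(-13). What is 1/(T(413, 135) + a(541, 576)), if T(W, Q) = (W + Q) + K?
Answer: -698/137253 + √624457/137253 ≈ 0.00067194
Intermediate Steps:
K = 150 (K = -6 + 156 = 150)
T(W, Q) = 150 + Q + W (T(W, Q) = (W + Q) + 150 = (Q + W) + 150 = 150 + Q + W)
a(q, D) = √(D² + q²)
1/(T(413, 135) + a(541, 576)) = 1/((150 + 135 + 413) + √(576² + 541²)) = 1/(698 + √(331776 + 292681)) = 1/(698 + √624457)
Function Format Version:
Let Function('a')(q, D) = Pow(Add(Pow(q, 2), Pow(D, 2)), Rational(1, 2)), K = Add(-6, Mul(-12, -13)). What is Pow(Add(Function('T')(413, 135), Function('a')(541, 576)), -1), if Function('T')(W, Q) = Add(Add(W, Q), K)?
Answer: Add(Rational(-698, 137253), Mul(Rational(1, 137253), Pow(624457, Rational(1, 2)))) ≈ 0.00067194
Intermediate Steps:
K = 150 (K = Add(-6, 156) = 150)
Function('T')(W, Q) = Add(150, Q, W) (Function('T')(W, Q) = Add(Add(W, Q), 150) = Add(Add(Q, W), 150) = Add(150, Q, W))
Function('a')(q, D) = Pow(Add(Pow(D, 2), Pow(q, 2)), Rational(1, 2))
Pow(Add(Function('T')(413, 135), Function('a')(541, 576)), -1) = Pow(Add(Add(150, 135, 413), Pow(Add(Pow(576, 2), Pow(541, 2)), Rational(1, 2))), -1) = Pow(Add(698, Pow(Add(331776, 292681), Rational(1, 2))), -1) = Pow(Add(698, Pow(624457, Rational(1, 2))), -1)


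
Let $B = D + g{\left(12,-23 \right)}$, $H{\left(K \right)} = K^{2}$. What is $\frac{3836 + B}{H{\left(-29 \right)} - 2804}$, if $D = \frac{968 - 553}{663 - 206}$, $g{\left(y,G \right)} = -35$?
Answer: $- \frac{1737472}{897091} \approx -1.9368$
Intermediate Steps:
$D = \frac{415}{457} \approx 0.9081$
$B = - \frac{15580}{457}$ ($B = \frac{415}{457} - 35 = - \frac{15580}{457} \approx -34.092$)
$\frac{3836 + B}{H{\left(-29 \right)} - 2804} = \frac{3836 - \frac{15580}{457}}{\left(-29\right)^{2} - 2804} = \frac{1737472}{457 \left(841 - 2804\right)} = \frac{1737472}{457 \left(-1963\right)} = \frac{1737472}{457} \left(- \frac{1}{1963}\right) = - \frac{1737472}{897091}$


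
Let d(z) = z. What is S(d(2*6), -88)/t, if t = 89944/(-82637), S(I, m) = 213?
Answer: -17601681/89944 ≈ -195.70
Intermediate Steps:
t = -89944/82637 (t = 89944*(-1/82637) = -89944/82637 ≈ -1.0884)
S(d(2*6), -88)/t = 213/(-89944/82637) = 213*(-82637/89944) = -17601681/89944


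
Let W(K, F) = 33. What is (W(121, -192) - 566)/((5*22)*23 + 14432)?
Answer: -533/16962 ≈ -0.031423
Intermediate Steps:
(W(121, -192) - 566)/((5*22)*23 + 14432) = (33 - 566)/((5*22)*23 + 14432) = -533/(110*23 + 14432) = -533/(2530 + 14432) = -533/16962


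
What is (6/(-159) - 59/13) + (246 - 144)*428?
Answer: 30075831/689 ≈ 43651.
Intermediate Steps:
(6/(-159) - 59/13) + (246 - 144)*428 = (6*(-1/159) - 59*1/13) + 102*428 = (-2/53 - 59/13) + 43656 = -3153/689 + 43656 = 30075831/689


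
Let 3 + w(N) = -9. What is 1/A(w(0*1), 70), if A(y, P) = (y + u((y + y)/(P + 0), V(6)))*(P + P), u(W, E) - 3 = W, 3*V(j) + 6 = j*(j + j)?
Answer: -1/1308 ≈ -0.00076453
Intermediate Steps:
V(j) = -2 + 2*j²/3 (V(j) = -2 + (j*(j + j))/3 = -2 + (j*(2*j))/3 = -2 + (2*j²)/3 = -2 + 2*j²/3)
w(N) = -12 (w(N) = -3 - 9 = -12)
u(W, E) = 3 + W
A(y, P) = 2*P*(3 + y + 2*y/P) (A(y, P) = (y + (3 + (y + y)/(P + 0)))*(P + P) = (y + (3 + (2*y)/P))*(2*P) = (y + (3 + 2*y/P))*(2*P) = (3 + y + 2*y/P)*(2*P) = 2*P*(3 + y + 2*y/P))
1/A(w(0*1), 70) = 1/(4*(-12) + 6*70 + 2*70*(-12)) = 1/(-48 + 420 - 1680) = 1/(-1308) = -1/1308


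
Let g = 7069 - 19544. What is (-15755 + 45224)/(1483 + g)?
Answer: -9823/3664 ≈ -2.6810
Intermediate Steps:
g = -12475
(-15755 + 45224)/(1483 + g) = (-15755 + 45224)/(1483 - 12475) = 29469/(-10992) = 29469*(-1/10992) = -9823/3664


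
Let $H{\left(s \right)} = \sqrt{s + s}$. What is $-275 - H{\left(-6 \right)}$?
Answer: $-275 - 2 i \sqrt{3} \approx -275.0 - 3.4641 i$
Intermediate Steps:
$H{\left(s \right)} = \sqrt{2} \sqrt{s}$ ($H{\left(s \right)} = \sqrt{2 s} = \sqrt{2} \sqrt{s}$)
$-275 - H{\left(-6 \right)} = -275 - \sqrt{2} \sqrt{-6} = -275 - \sqrt{2} i \sqrt{6} = -275 - 2 i \sqrt{3}$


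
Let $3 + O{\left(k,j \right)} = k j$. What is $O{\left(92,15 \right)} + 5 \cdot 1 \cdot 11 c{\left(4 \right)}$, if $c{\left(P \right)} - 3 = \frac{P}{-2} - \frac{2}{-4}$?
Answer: $\frac{2919}{2} \approx 1459.5$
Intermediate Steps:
$c{\left(P \right)} = \frac{7}{2} - \frac{P}{2}$ ($c{\left(P \right)} = 3 + \left(\frac{P}{-2} - \frac{2}{-4}\right) = 3 + \left(P \left(- \frac{1}{2}\right) - - \frac{1}{2}\right) = 3 - \left(- \frac{1}{2} + \frac{P}{2}\right) = \frac{7}{2} - \frac{P}{2}$)
$O{\left(k,j \right)} = -3 + j k$ ($O{\left(k,j \right)} = -3 + k j = -3 + j k$)
$O{\left(92,15 \right)} + 5 \cdot 1 \cdot 11 c{\left(4 \right)} = \left(-3 + 15 \cdot 92\right) + 5 \cdot 1 \cdot 11 \left(\frac{7}{2} - 2\right) = \left(-3 + 1380\right) + 5 \cdot 11 \left(\frac{7}{2} - 2\right) = 1377 + 55 \cdot \frac{3}{2} = 1377 + \frac{165}{2} = \frac{2919}{2}$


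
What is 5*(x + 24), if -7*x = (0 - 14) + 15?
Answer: 835/7 ≈ 119.29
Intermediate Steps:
x = -⅐ (x = -((0 - 14) + 15)/7 = -(-14 + 15)/7 = -⅐*1 = -⅐ ≈ -0.14286)
5*(x + 24) = 5*(-⅐ + 24) = 5*(167/7) = 835/7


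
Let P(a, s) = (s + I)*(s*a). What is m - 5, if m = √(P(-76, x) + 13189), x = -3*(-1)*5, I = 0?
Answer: -5 + I*√3911 ≈ -5.0 + 62.538*I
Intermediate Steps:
x = 15 (x = 3*5 = 15)
P(a, s) = a*s² (P(a, s) = (s + 0)*(s*a) = s*(a*s) = a*s²)
m = I*√3911 (m = √(-76*15² + 13189) = √(-76*225 + 13189) = √(-17100 + 13189) = √(-3911) = I*√3911 ≈ 62.538*I)
m - 5 = I*√3911 - 5 = -5 + I*√3911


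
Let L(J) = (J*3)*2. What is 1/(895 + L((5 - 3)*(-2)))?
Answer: 1/871 ≈ 0.0011481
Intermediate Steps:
L(J) = 6*J (L(J) = (3*J)*2 = 6*J)
1/(895 + L((5 - 3)*(-2))) = 1/(895 + 6*((5 - 3)*(-2))) = 1/(895 + 6*(2*(-2))) = 1/(895 + 6*(-4)) = 1/(895 - 24) = 1/871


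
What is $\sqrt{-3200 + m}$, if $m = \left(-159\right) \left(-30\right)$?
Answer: $\sqrt{1570} \approx 39.623$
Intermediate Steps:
$m = 4770$
$\sqrt{-3200 + m} = \sqrt{-3200 + 4770} = \sqrt{1570}$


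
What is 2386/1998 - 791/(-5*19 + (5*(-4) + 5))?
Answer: 921439/109890 ≈ 8.3851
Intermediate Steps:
2386/1998 - 791/(-5*19 + (5*(-4) + 5)) = 2386*(1/1998) - 791/(-95 + (-20 + 5)) = 1193/999 - 791/(-95 - 15) = 1193/999 - 791/(-110) = 1193/999 - 791*(-1/110) = 1193/999 + 791/110 = 921439/109890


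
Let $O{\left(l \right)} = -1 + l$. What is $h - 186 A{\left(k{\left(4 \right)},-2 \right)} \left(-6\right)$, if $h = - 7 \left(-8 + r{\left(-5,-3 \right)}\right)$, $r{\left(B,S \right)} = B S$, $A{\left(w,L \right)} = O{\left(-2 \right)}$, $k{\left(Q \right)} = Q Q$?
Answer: $-3397$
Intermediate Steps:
$k{\left(Q \right)} = Q^{2}$
$A{\left(w,L \right)} = -3$ ($A{\left(w,L \right)} = -1 - 2 = -3$)
$h = -49$ ($h = - 7 \left(-8 - -15\right) = - 7 \left(-8 + 15\right) = \left(-7\right) 7 = -49$)
$h - 186 A{\left(k{\left(4 \right)},-2 \right)} \left(-6\right) = -49 - 186 \left(\left(-3\right) \left(-6\right)\right) = -49 - 3348 = -3397$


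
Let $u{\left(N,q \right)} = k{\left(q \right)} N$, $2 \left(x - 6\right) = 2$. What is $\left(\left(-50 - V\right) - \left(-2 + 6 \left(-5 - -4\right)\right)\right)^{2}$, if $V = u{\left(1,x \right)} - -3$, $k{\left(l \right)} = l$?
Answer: $2704$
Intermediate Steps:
$x = 7$ ($x = 6 + \frac{1}{2} \cdot 2 = 6 + 1 = 7$)
$u{\left(N,q \right)} = N q$ ($u{\left(N,q \right)} = q N = N q$)
$V = 10$ ($V = 1 \cdot 7 - -3 = 7 + 3 = 10$)
$\left(\left(-50 - V\right) - \left(-2 + 6 \left(-5 - -4\right)\right)\right)^{2} = \left(\left(-50 - 10\right) - \left(-2 + 6 \left(-5 - -4\right)\right)\right)^{2} = \left(\left(-50 - 10\right) - \left(-2 + 6 \left(-5 + 4\right)\right)\right)^{2} = \left(-60 + \left(2 - -6\right)\right)^{2} = \left(-60 + \left(2 + 6\right)\right)^{2} = \left(-60 + 8\right)^{2} = \left(-52\right)^{2} = 2704$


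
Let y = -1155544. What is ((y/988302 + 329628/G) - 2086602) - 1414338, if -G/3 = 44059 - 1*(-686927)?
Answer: -70255618953038406/20067636827 ≈ -3.5009e+6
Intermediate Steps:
G = -2192958 (G = -3*(44059 - 1*(-686927)) = -3*(44059 + 686927) = -3*730986 = -2192958)
((y/988302 + 329628/G) - 2086602) - 1414338 = ((-1155544/988302 + 329628/(-2192958)) - 2086602) - 1414338 = ((-1155544*1/988302 + 329628*(-1/2192958)) - 2086602) - 1414338 = ((-577772/494151 - 54938/365493) - 2086602) - 1414338 = (-26479921026/20067636827 - 2086602) - 1414338 = -41873197618412880/20067636827 - 1414338 = -70255618953038406/20067636827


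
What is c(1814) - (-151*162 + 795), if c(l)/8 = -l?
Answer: 9155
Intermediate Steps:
c(l) = -8*l (c(l) = 8*(-l) = -8*l)
c(1814) - (-151*162 + 795) = -8*1814 - (-151*162 + 795) = -14512 - (-24462 + 795) = -14512 - 1*(-23667) = -14512 + 23667 = 9155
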